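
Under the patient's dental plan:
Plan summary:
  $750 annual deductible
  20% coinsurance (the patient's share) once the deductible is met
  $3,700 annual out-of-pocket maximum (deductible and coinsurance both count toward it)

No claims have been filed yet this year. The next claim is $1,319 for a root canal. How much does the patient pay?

The full $750 deductible is still open; $750 of this bill applies to it.
The remaining $569 (= $1,319 − $750) moves to coinsurance.
Patient's 20% share of $569 is $113.80.
So the patient owes $750 + $113.80 = $863.80 before any cap.
Year-to-date out-of-pocket becomes $0 + $863.80 = $863.80, still under the $3,700 maximum, so no cap applies.

$863.80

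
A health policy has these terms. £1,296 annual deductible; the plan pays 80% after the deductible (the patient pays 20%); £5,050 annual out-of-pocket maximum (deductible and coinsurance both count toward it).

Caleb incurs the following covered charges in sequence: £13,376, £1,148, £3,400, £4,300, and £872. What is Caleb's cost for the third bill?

£680

Bill 1, £13,376: £1,296 finishes the deductible; £12,080 goes to coinsurance; coinsurance £12,080 × 20% = £2,416. Cost to patient: £3,712. OOP to date £3,712.
Bill 2, £1,148: 20% coinsurance on £1,148 = £229.60. Patient pays £229.60; OOP now £3,941.60.
Bill 3, £3,400: 20% coinsurance on £3,400 = £680. Patient owes £680 (running OOP £4,621.60).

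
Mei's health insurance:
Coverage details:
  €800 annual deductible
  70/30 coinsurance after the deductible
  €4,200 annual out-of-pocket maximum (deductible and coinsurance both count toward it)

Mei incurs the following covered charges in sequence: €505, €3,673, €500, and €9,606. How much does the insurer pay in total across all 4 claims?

#1 (€505): fully absorbed by the deductible. Cost to patient: €505. OOP to date €505. Plan pays €505 − €505 = €0.
#2 (€3,673): deductible takes €295, €3,378 remains; 30% of €3,378 = €1,013.40. Cost to patient: €1,308.40. OOP to date €1,813.40. Plan pays €3,673 − €1,308.40 = €2,364.60.
#3 (€500): 30% coinsurance on €500 = €150. Patient pays €150; OOP now €1,963.40. Plan pays €500 − €150 = €350.
#4 (€9,606): 30% coinsurance on €9,606 = €2,881.80. OOP would hit €4,845.20 > €4,200, so the cap limits the patient to €4,200 − €1,963.40 = €2,236.60. Plan pays €9,606 − €2,236.60 = €7,369.40.
Insurer total = bills − patient's total = €14,284 − €4,200 = €10,084.

€10,084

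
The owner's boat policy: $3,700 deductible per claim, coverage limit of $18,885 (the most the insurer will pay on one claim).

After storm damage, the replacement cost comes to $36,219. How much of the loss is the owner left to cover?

After the deductible, $36,219 − $3,700 = $32,519 remains.
Since $32,519 > $18,885, the payout is capped at $18,885.
Owner's share is the uncovered remainder: $36,219 − $18,885 = $17,334.

$17,334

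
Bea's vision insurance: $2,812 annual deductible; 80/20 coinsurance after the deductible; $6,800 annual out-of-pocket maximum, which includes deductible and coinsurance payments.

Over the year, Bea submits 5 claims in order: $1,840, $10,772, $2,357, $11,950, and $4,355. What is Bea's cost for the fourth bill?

Claim 1 ($1,840): fully absorbed by the deductible. Member owes $1,840 (running OOP $1,840).
Claim 2 ($10,772): deductible takes $972, $9,800 remains; 20% of $9,800 = $1,960. Member owes $2,932 (running OOP $4,772).
Claim 3 ($2,357): deductible already satisfied, so member's share is 20% × $2,357 = $471.40. Cost to member: $471.40. OOP to date $5,243.40.
Claim 4 ($11,950): deductible already satisfied, so member's share is 20% × $11,950 = $2,390. OOP would hit $7,633.40 > $6,800, so the cap limits the member to $6,800 − $5,243.40 = $1,556.60.

$1,556.60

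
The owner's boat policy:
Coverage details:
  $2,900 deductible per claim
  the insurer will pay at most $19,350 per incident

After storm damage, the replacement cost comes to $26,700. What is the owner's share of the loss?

$7,350

Less the $2,900 deductible: $26,700 − $2,900 = $23,800.
Since $23,800 > $19,350, the payout is capped at $19,350.
Out of pocket: $26,700 − $19,350 = $7,350.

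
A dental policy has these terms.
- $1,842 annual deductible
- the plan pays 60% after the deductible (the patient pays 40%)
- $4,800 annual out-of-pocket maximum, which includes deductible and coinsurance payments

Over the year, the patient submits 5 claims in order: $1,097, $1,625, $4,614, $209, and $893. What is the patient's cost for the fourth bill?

Bill 1, $1,097: all of it applies to the deductible. Patient pays $1,097; OOP now $1,097.
Bill 2, $1,625: $745 finishes the deductible; $880 goes to coinsurance; coinsurance $880 × 40% = $352. Cost to patient: $1,097. OOP to date $2,194.
Bill 3, $4,614: deductible met; 40% of $4,614 = $1,845.60. Patient pays $1,845.60; OOP now $4,039.60.
Bill 4, $209: deductible met; 40% of $209 = $83.60. Cost to patient: $83.60. OOP to date $4,123.20.

$83.60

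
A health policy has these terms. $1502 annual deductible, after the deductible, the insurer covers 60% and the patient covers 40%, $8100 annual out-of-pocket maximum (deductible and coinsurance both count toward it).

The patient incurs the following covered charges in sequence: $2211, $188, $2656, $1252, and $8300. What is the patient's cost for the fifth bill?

Claim 1 — $2211: deductible takes $1502, $709 remains; 40% of $709 = $283.60. Patient pays $1785.60; OOP now $1785.60.
Claim 2 — $188: deductible already satisfied, so patient's share is 40% × $188 = $75.20. Patient owes $75.20 (running OOP $1860.80).
Claim 3 — $2656: deductible already satisfied, so patient's share is 40% × $2656 = $1062.40. Patient owes $1062.40 (running OOP $2923.20).
Claim 4 — $1252: deductible already satisfied, so patient's share is 40% × $1252 = $500.80. Patient pays $500.80; OOP now $3424.
Claim 5 — $8300: deductible met; 40% of $8300 = $3320. Cost to patient: $3320. OOP to date $6744.

$3320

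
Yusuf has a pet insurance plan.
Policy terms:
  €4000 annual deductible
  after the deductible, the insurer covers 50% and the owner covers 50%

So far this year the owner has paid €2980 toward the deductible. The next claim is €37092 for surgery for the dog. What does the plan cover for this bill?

€18036

Deductible still to meet: €4000 − €2980 = €1020.
That leaves €37092 − €1020 = €36072 for coinsurance.
Coinsurance: €36072 × 50% = €18036.
So the owner owes €1020 + €18036 = €19056.
The insurer covers the remainder: €37092 − €19056 = €18036.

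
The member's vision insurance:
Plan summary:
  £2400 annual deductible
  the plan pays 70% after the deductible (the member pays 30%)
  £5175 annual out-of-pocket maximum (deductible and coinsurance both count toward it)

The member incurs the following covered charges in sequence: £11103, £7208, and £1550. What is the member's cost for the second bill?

£164.10

#1 (£11103): £2400 finishes the deductible; £8703 goes to coinsurance; coinsurance £8703 × 30% = £2610.90. Cost to member: £5010.90. OOP to date £5010.90.
#2 (£7208): 30% coinsurance on £7208 = £2162.40. That would push OOP to £7173.30, over the £5175 cap, so member pays £5175 − £5010.90 = £164.10.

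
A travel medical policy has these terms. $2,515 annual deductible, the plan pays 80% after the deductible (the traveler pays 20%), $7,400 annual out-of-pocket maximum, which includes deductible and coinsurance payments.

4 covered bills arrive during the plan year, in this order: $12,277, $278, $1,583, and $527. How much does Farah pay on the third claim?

Claim 1 ($12,277): $2,515 finishes the deductible; $9,762 goes to coinsurance; coinsurance $9,762 × 20% = $1,952.40. Traveler owes $4,467.40 (running OOP $4,467.40).
Claim 2 ($278): deductible met; 20% of $278 = $55.60. Traveler pays $55.60; OOP now $4,523.
Claim 3 ($1,583): 20% coinsurance on $1,583 = $316.60. Traveler pays $316.60; OOP now $4,839.60.

$316.60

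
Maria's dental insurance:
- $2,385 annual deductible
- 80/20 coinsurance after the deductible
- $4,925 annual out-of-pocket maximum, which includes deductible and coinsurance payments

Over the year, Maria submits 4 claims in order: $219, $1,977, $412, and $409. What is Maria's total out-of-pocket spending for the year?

#1 ($219): entire amount goes to the deductible. Patient pays $219; OOP now $219.
#2 ($1,977): all of it applies to the deductible. Patient owes $1,977 (running OOP $2,196).
#3 ($412): $189 finishes the deductible; $223 goes to coinsurance; patient's 20% is $44.60. Cost to patient: $233.60. OOP to date $2,429.60.
#4 ($409): deductible already satisfied, so patient's share is 20% × $409 = $81.80. Cost to patient: $81.80. OOP to date $2,511.40.
Total paid by the patient: $219 + $1,977 + $233.60 + $81.80 = $2,511.40.

$2,511.40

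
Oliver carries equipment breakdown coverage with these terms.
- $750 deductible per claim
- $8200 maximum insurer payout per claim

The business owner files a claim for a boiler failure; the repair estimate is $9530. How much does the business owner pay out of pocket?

$1330

After the deductible, $9530 − $750 = $8780 remains.
The $8200 per-incident cap binds; insurer pays $8200.
Out of pocket: $9530 − $8200 = $1330.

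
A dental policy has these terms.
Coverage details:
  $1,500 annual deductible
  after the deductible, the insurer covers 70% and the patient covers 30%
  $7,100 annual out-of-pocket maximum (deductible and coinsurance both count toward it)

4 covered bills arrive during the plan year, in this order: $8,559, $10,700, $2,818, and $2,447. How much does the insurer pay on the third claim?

$2,545.70

Claim 1 ($8,559): $1,500 to deductible, leaving $7,059; patient's 30% is $2,117.70. Patient pays $3,617.70; OOP now $3,617.70. Insurer: $8,559 − $3,617.70 = $4,941.30.
Claim 2 ($10,700): 30% coinsurance on $10,700 = $3,210. Cost to patient: $3,210. OOP to date $6,827.70. Plan pays $10,700 − $3,210 = $7,490.
Claim 3 ($2,818): 30% coinsurance on $2,818 = $845.40. That would push OOP to $7,673.10, over the $7,100 cap, so patient pays $7,100 − $6,827.70 = $272.30. Plan pays $2,818 − $272.30 = $2,545.70.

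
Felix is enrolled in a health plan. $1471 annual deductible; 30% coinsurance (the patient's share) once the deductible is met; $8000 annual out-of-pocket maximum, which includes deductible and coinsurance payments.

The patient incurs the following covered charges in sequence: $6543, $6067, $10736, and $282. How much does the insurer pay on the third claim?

$7548.70

Claim 1 ($6543): $1471 to deductible, leaving $5072; 30% of $5072 = $1521.60. Cost to patient: $2992.60. OOP to date $2992.60. Insurer: $6543 − $2992.60 = $3550.40.
Claim 2 ($6067): deductible already satisfied, so patient's share is 30% × $6067 = $1820.10. Cost to patient: $1820.10. OOP to date $4812.70. Plan pays $6067 − $1820.10 = $4246.90.
Claim 3 ($10736): deductible met; 30% of $10736 = $3220.80. Adding that to $4812.70 gives $8033.50, past the $8000 cap; patient pays only $8000 − $4812.70 = $3187.30. Insurer: $10736 − $3187.30 = $7548.70.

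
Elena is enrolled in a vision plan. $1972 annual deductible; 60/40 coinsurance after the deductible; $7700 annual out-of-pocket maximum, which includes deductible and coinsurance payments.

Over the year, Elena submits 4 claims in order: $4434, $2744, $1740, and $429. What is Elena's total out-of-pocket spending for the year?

$4922

Bill 1, $4434: $1972 to deductible, leaving $2462; 40% of $2462 = $984.80. Member pays $2956.80; OOP now $2956.80.
Bill 2, $2744: deductible already satisfied, so member's share is 40% × $2744 = $1097.60. Cost to member: $1097.60. OOP to date $4054.40.
Bill 3, $1740: deductible met; 40% of $1740 = $696. Member pays $696; OOP now $4750.40.
Bill 4, $429: deductible met; 40% of $429 = $171.60. Cost to member: $171.60. OOP to date $4922.
Summing the member's payments: $2956.80 + $1097.60 + $696 + $171.60 = $4922.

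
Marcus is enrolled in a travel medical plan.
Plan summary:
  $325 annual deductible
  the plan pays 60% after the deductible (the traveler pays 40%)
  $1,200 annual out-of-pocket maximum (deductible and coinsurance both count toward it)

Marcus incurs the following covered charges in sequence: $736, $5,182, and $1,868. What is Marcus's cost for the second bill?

$710.60

Claim 1 — $736: $325 finishes the deductible; $411 goes to coinsurance; coinsurance $411 × 40% = $164.40. Traveler pays $489.40; OOP now $489.40.
Claim 2 — $5,182: 40% coinsurance on $5,182 = $2,072.80. OOP would hit $2,562.20 > $1,200, so the cap limits the traveler to $1,200 − $489.40 = $710.60.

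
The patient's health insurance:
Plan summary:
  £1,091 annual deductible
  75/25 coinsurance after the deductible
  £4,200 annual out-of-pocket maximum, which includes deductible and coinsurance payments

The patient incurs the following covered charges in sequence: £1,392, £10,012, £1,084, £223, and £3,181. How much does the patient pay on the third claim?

£271

Bill 1, £1,392: £1,091 to deductible, leaving £301; 25% of £301 = £75.25. Cost to patient: £1,166.25. OOP to date £1,166.25.
Bill 2, £10,012: deductible already satisfied, so patient's share is 25% × £10,012 = £2,503. Patient pays £2,503; OOP now £3,669.25.
Bill 3, £1,084: deductible met; 25% of £1,084 = £271. Patient owes £271 (running OOP £3,940.25).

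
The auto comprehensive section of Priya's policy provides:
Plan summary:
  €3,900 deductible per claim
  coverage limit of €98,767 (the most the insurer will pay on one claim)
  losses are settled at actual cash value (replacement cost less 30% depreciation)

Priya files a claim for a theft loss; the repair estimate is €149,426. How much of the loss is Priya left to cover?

€50,659

Actual cash value after 30% depreciation: €149,426 × 70% = €104,598.20.
Less the €3,900 deductible: €104,598.20 − €3,900 = €100,698.20.
Since €100,698.20 > €98,767, the payout is capped at €98,767.
Policyholder's share is the uncovered remainder: €149,426 − €98,767 = €50,659.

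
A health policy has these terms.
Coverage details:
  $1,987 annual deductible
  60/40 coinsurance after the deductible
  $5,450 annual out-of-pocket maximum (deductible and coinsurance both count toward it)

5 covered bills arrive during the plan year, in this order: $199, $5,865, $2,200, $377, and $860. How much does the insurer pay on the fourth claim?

$226.20

Claim 1 — $199: fully absorbed by the deductible. Patient pays $199; OOP now $199. Plan pays $199 − $199 = $0.
Claim 2 — $5,865: deductible takes $1,788, $4,077 remains; patient's 40% is $1,630.80. Cost to patient: $3,418.80. OOP to date $3,617.80. Plan pays $5,865 − $3,418.80 = $2,446.20.
Claim 3 — $2,200: deductible met; 40% of $2,200 = $880. Patient owes $880 (running OOP $4,497.80). Plan pays $2,200 − $880 = $1,320.
Claim 4 — $377: deductible already satisfied, so patient's share is 40% × $377 = $150.80. Patient owes $150.80 (running OOP $4,648.60). Plan pays $377 − $150.80 = $226.20.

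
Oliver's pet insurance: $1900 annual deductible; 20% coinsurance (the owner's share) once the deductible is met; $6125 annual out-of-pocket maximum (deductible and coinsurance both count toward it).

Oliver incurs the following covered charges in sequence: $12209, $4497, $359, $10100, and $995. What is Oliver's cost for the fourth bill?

$1192

Claim 1 — $12209: $1900 to deductible, leaving $10309; 20% of $10309 = $2061.80. Owner owes $3961.80 (running OOP $3961.80).
Claim 2 — $4497: deductible met; 20% of $4497 = $899.40. Cost to owner: $899.40. OOP to date $4861.20.
Claim 3 — $359: deductible already satisfied, so owner's share is 20% × $359 = $71.80. Cost to owner: $71.80. OOP to date $4933.
Claim 4 — $10100: deductible met; 20% of $10100 = $2020. Adding that to $4933 gives $6953, past the $6125 cap; owner pays only $6125 − $4933 = $1192.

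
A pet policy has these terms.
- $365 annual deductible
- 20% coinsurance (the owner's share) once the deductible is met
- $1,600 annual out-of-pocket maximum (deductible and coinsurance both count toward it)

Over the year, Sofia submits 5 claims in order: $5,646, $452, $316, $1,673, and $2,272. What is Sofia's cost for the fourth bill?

Claim 1 ($5,646): deductible takes $365, $5,281 remains; coinsurance $5,281 × 20% = $1,056.20. Owner owes $1,421.20 (running OOP $1,421.20).
Claim 2 ($452): deductible already satisfied, so owner's share is 20% × $452 = $90.40. Owner owes $90.40 (running OOP $1,511.60).
Claim 3 ($316): deductible met; 20% of $316 = $63.20. Cost to owner: $63.20. OOP to date $1,574.80.
Claim 4 ($1,673): 20% coinsurance on $1,673 = $334.60. OOP would hit $1,909.40 > $1,600, so the cap limits the owner to $1,600 − $1,574.80 = $25.20.

$25.20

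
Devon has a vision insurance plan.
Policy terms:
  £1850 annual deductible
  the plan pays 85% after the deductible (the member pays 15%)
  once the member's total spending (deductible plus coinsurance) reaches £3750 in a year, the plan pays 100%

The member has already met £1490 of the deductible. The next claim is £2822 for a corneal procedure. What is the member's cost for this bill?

Remaining deductible: £1850 − £1490 = £360.
After the £360 deductible portion, £2822 − £360 = £2462 is subject to coinsurance.
15% of £2462 = £369.30 falls to the member.
So the member owes £360 + £369.30 = £729.30 before any cap.
Cumulative spending £1490 + £729.30 = £2219.30 stays under the £3750 maximum.

£729.30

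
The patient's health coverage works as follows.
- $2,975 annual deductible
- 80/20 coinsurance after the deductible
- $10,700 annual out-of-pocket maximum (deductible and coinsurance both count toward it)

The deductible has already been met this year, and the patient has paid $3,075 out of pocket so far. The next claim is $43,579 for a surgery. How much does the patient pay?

$7,625

With the deductible met, the entire $43,579 is subject to coinsurance.
Patient's 20% share of $43,579 is $8,715.80.
Adding $8,715.80 to the $3,075 already spent would give $11,790.80, which exceeds the $10,700 cap; the patient pays just $10,700 − $3,075 = $7,625.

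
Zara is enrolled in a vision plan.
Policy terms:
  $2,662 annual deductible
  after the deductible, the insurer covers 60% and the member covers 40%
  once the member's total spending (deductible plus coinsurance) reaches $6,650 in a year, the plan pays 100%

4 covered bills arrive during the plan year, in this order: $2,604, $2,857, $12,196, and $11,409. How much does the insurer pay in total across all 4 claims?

$22,416

Claim 1 ($2,604): entire amount goes to the deductible. Member owes $2,604 (running OOP $2,604). Plan pays $2,604 − $2,604 = $0.
Claim 2 ($2,857): deductible takes $58, $2,799 remains; coinsurance $2,799 × 40% = $1,119.60. Member pays $1,177.60; OOP now $3,781.60. Plan pays $2,857 − $1,177.60 = $1,679.40.
Claim 3 ($12,196): deductible already satisfied, so member's share is 40% × $12,196 = $4,878.40. That would push OOP to $8,660, over the $6,650 cap, so member pays $6,650 − $3,781.60 = $2,868.40. Plan pays $12,196 − $2,868.40 = $9,327.60.
Claim 4 ($11,409): deductible met; 40% of $11,409 = $4,563.60. That would push OOP to $11,213.60, over the $6,650 cap, so member pays $6,650 − $6,650 = $0. Insurer: $11,409 − $0 = $11,409.
Insurer total: $0 + $1,679.40 + $9,327.60 + $11,409 = $22,416.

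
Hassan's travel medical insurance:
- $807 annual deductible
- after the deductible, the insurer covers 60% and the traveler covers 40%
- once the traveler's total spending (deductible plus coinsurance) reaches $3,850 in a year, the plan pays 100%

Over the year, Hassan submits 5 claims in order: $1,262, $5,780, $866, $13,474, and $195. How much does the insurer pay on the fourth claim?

$13,271.40

Claim 1 — $1,262: $807 finishes the deductible; $455 goes to coinsurance; coinsurance $455 × 40% = $182. Cost to traveler: $989. OOP to date $989. Plan pays $1,262 − $989 = $273.
Claim 2 — $5,780: deductible met; 40% of $5,780 = $2,312. Traveler owes $2,312 (running OOP $3,301). Plan pays $5,780 − $2,312 = $3,468.
Claim 3 — $866: deductible already satisfied, so traveler's share is 40% × $866 = $346.40. Traveler owes $346.40 (running OOP $3,647.40). Plan pays $866 − $346.40 = $519.60.
Claim 4 — $13,474: deductible met; 40% of $13,474 = $5,389.60. Adding that to $3,647.40 gives $9,037, past the $3,850 cap; traveler pays only $3,850 − $3,647.40 = $202.60. Insurer: $13,474 − $202.60 = $13,271.40.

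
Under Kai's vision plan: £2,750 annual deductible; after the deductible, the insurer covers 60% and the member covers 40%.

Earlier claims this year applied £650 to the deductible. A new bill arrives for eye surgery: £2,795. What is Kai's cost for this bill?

£2,378

£650 of the £2,750 deductible is already met, leaving £2,100.
The remaining £695 (= £2,795 − £2,100) moves to coinsurance.
Coinsurance: £695 × 40% = £278.
Member responsibility: £2,100 + £278 = £2,378.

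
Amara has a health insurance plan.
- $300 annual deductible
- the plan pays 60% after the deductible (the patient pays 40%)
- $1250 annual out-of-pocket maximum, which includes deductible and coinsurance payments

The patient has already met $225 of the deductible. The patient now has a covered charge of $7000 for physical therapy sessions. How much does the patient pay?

Remaining deductible: $300 − $225 = $75.
That leaves $7000 − $75 = $6925 for coinsurance.
Patient's 40% share of $6925 is $2770.
That puts the patient's cost at $75 + $2770 = $2845 before any cap.
That would bring total out-of-pocket to $3070, past the $1250 cap. The patient is capped at $1250 − $225 = $1025 on this claim.

$1025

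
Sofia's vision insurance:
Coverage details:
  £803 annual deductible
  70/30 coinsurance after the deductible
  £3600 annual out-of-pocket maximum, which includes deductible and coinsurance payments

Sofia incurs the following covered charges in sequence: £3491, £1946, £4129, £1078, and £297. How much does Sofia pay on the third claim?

£1238.70

Claim 1 (£3491): £803 finishes the deductible; £2688 goes to coinsurance; member's 30% is £806.40. Cost to member: £1609.40. OOP to date £1609.40.
Claim 2 (£1946): deductible already satisfied, so member's share is 30% × £1946 = £583.80. Member pays £583.80; OOP now £2193.20.
Claim 3 (£4129): deductible already satisfied, so member's share is 30% × £4129 = £1238.70. Cost to member: £1238.70. OOP to date £3431.90.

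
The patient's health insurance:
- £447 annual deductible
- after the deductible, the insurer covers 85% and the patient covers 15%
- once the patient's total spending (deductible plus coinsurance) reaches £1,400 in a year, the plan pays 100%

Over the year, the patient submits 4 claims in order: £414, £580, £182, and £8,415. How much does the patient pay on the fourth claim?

£843.65

#1 (£414): fully absorbed by the deductible. Cost to patient: £414. OOP to date £414.
#2 (£580): deductible takes £33, £547 remains; coinsurance £547 × 15% = £82.05. Patient owes £115.05 (running OOP £529.05).
#3 (£182): deductible met; 15% of £182 = £27.30. Patient pays £27.30; OOP now £556.35.
#4 (£8,415): 15% coinsurance on £8,415 = £1,262.25. That would push OOP to £1,818.60, over the £1,400 cap, so patient pays £1,400 − £556.35 = £843.65.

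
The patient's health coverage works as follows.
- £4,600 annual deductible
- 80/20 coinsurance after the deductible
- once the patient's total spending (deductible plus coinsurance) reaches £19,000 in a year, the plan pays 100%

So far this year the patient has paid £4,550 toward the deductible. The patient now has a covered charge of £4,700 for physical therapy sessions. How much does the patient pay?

Remaining deductible: £4,600 − £4,550 = £50.
That leaves £4,700 − £50 = £4,650 for coinsurance.
20% of £4,650 = £930 falls to the patient.
That puts the patient's cost at £50 + £930 = £980 before any cap.
Total out-of-pocket so far would be £4,550 + £980 = £5,530, below the £19,000 cap — no reduction.

£980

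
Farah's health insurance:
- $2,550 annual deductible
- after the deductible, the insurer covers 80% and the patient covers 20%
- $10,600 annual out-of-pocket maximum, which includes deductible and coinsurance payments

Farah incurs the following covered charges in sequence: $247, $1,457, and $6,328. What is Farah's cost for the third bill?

$1,942.40

Claim 1 ($247): entire amount goes to the deductible. Cost to patient: $247. OOP to date $247.
Claim 2 ($1,457): all of it applies to the deductible. Patient owes $1,457 (running OOP $1,704).
Claim 3 ($6,328): deductible takes $846, $5,482 remains; 20% of $5,482 = $1,096.40. Patient owes $1,942.40 (running OOP $3,646.40).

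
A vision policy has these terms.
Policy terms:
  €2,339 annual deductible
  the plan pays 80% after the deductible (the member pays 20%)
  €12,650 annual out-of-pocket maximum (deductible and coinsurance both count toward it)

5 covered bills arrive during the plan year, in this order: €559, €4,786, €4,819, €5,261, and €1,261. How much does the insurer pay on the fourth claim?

€4,208.80

Claim 1 — €559: entire amount goes to the deductible. Member owes €559 (running OOP €559). Plan pays €559 − €559 = €0.
Claim 2 — €4,786: deductible takes €1,780, €3,006 remains; member's 20% is €601.20. Member pays €2,381.20; OOP now €2,940.20. Plan pays €4,786 − €2,381.20 = €2,404.80.
Claim 3 — €4,819: deductible already satisfied, so member's share is 20% × €4,819 = €963.80. Cost to member: €963.80. OOP to date €3,904. Plan pays €4,819 − €963.80 = €3,855.20.
Claim 4 — €5,261: 20% coinsurance on €5,261 = €1,052.20. Cost to member: €1,052.20. OOP to date €4,956.20. Insurer: €5,261 − €1,052.20 = €4,208.80.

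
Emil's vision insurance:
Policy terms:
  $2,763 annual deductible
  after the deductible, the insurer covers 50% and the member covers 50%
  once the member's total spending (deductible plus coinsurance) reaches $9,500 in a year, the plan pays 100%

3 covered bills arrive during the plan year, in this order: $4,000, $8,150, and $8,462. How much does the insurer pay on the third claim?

Claim 1 ($4,000): $2,763 to deductible, leaving $1,237; 50% of $1,237 = $618.50. Member pays $3,381.50; OOP now $3,381.50. Plan pays $4,000 − $3,381.50 = $618.50.
Claim 2 ($8,150): deductible met; 50% of $8,150 = $4,075. Member pays $4,075; OOP now $7,456.50. Insurer: $8,150 − $4,075 = $4,075.
Claim 3 ($8,462): deductible already satisfied, so member's share is 50% × $8,462 = $4,231. OOP would hit $11,687.50 > $9,500, so the cap limits the member to $9,500 − $7,456.50 = $2,043.50. Insurer: $8,462 − $2,043.50 = $6,418.50.

$6,418.50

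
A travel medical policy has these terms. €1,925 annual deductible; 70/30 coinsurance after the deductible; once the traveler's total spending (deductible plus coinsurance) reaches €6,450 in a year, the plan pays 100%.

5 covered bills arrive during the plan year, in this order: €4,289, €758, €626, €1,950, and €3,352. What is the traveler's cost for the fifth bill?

€1,005.60

#1 (€4,289): €1,925 to deductible, leaving €2,364; 30% of €2,364 = €709.20. Traveler pays €2,634.20; OOP now €2,634.20.
#2 (€758): deductible already satisfied, so traveler's share is 30% × €758 = €227.40. Traveler owes €227.40 (running OOP €2,861.60).
#3 (€626): 30% coinsurance on €626 = €187.80. Traveler owes €187.80 (running OOP €3,049.40).
#4 (€1,950): deductible met; 30% of €1,950 = €585. Traveler pays €585; OOP now €3,634.40.
#5 (€3,352): deductible already satisfied, so traveler's share is 30% × €3,352 = €1,005.60. Cost to traveler: €1,005.60. OOP to date €4,640.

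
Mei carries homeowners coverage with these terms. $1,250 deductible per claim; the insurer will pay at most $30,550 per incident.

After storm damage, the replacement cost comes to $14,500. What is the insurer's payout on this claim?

Less the $1,250 deductible: $14,500 − $1,250 = $13,250.
$13,250 is within the $30,550 limit, so the insurer pays $13,250.

$13,250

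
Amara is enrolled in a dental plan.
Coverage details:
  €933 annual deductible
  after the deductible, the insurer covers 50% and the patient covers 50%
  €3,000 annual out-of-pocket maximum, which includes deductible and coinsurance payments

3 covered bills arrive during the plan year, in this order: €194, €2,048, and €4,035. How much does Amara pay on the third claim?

Claim 1 (€194): all of it applies to the deductible. Patient pays €194; OOP now €194.
Claim 2 (€2,048): €739 to deductible, leaving €1,309; patient's 50% is €654.50. Patient pays €1,393.50; OOP now €1,587.50.
Claim 3 (€4,035): 50% coinsurance on €4,035 = €2,017.50. OOP would hit €3,605 > €3,000, so the cap limits the patient to €3,000 − €1,587.50 = €1,412.50.

€1,412.50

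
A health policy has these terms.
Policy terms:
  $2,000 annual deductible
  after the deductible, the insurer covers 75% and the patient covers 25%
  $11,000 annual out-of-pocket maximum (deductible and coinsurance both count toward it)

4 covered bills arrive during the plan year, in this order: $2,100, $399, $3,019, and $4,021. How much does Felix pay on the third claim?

$754.75

#1 ($2,100): $2,000 finishes the deductible; $100 goes to coinsurance; coinsurance $100 × 25% = $25. Patient owes $2,025 (running OOP $2,025).
#2 ($399): deductible met; 25% of $399 = $99.75. Patient pays $99.75; OOP now $2,124.75.
#3 ($3,019): deductible met; 25% of $3,019 = $754.75. Patient pays $754.75; OOP now $2,879.50.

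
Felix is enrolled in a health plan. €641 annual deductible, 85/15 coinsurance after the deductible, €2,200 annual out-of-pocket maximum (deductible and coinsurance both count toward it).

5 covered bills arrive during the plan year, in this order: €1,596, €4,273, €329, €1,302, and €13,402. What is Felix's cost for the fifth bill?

€530.15

Bill 1, €1,596: deductible takes €641, €955 remains; patient's 15% is €143.25. Patient owes €784.25 (running OOP €784.25).
Bill 2, €4,273: deductible already satisfied, so patient's share is 15% × €4,273 = €640.95. Patient owes €640.95 (running OOP €1,425.20).
Bill 3, €329: deductible met; 15% of €329 = €49.35. Cost to patient: €49.35. OOP to date €1,474.55.
Bill 4, €1,302: deductible already satisfied, so patient's share is 15% × €1,302 = €195.30. Patient pays €195.30; OOP now €1,669.85.
Bill 5, €13,402: deductible already satisfied, so patient's share is 15% × €13,402 = €2,010.30. That would push OOP to €3,680.15, over the €2,200 cap, so patient pays €2,200 − €1,669.85 = €530.15.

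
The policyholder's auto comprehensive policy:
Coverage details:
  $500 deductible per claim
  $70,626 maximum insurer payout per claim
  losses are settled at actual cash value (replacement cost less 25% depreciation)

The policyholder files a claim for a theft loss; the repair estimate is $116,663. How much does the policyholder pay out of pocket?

$46,037

Depreciate 25%: the covered value is $116,663 × 0.75 = $87,497.25.
Less the $500 deductible: $87,497.25 − $500 = $86,997.25.
$86,997.25 exceeds the $70,626 limit, so the insurer pays the limit: $70,626.
Policyholder's share is the uncovered remainder: $116,663 − $70,626 = $46,037.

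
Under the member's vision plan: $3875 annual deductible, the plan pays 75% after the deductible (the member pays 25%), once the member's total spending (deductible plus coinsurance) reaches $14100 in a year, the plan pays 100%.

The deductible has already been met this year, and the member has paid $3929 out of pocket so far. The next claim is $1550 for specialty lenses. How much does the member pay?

$387.50

With the deductible met, the entire $1550 is subject to coinsurance.
Coinsurance: $1550 × 25% = $387.50.
Year-to-date out-of-pocket becomes $3929 + $387.50 = $4316.50, still under the $14100 maximum, so no cap applies.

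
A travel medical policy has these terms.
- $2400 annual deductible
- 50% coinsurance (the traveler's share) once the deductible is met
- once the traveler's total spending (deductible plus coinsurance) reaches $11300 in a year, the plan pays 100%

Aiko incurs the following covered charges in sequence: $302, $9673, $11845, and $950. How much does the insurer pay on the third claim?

$6732.50

Claim 1 — $302: fully absorbed by the deductible. Traveler owes $302 (running OOP $302). Plan pays $302 − $302 = $0.
Claim 2 — $9673: deductible takes $2098, $7575 remains; coinsurance $7575 × 50% = $3787.50. Cost to traveler: $5885.50. OOP to date $6187.50. Insurer: $9673 − $5885.50 = $3787.50.
Claim 3 — $11845: deductible met; 50% of $11845 = $5922.50. OOP would hit $12110 > $11300, so the cap limits the traveler to $11300 − $6187.50 = $5112.50. Insurer: $11845 − $5112.50 = $6732.50.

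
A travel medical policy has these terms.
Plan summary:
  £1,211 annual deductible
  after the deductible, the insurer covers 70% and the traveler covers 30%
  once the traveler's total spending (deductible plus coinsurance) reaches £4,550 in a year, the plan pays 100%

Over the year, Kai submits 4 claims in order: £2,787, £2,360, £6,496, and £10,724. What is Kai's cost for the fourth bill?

Claim 1 (£2,787): £1,211 to deductible, leaving £1,576; traveler's 30% is £472.80. Traveler pays £1,683.80; OOP now £1,683.80.
Claim 2 (£2,360): deductible met; 30% of £2,360 = £708. Traveler owes £708 (running OOP £2,391.80).
Claim 3 (£6,496): deductible already satisfied, so traveler's share is 30% × £6,496 = £1,948.80. Traveler owes £1,948.80 (running OOP £4,340.60).
Claim 4 (£10,724): deductible met; 30% of £10,724 = £3,217.20. Adding that to £4,340.60 gives £7,557.80, past the £4,550 cap; traveler pays only £4,550 − £4,340.60 = £209.40.

£209.40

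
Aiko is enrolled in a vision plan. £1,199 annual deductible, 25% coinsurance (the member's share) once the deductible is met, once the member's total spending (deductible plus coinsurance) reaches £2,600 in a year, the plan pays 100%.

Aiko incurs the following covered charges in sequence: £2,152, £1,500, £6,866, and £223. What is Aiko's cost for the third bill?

Bill 1, £2,152: £1,199 to deductible, leaving £953; 25% of £953 = £238.25. Cost to member: £1,437.25. OOP to date £1,437.25.
Bill 2, £1,500: deductible met; 25% of £1,500 = £375. Member owes £375 (running OOP £1,812.25).
Bill 3, £6,866: deductible already satisfied, so member's share is 25% × £6,866 = £1,716.50. Adding that to £1,812.25 gives £3,528.75, past the £2,600 cap; member pays only £2,600 − £1,812.25 = £787.75.

£787.75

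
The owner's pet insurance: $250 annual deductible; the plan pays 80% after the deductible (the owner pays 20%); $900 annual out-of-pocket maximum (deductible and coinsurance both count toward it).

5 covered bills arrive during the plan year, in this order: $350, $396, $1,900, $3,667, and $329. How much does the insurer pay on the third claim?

$1,520

#1 ($350): $250 to deductible, leaving $100; owner's 20% is $20. Owner owes $270 (running OOP $270). Insurer: $350 − $270 = $80.
#2 ($396): 20% coinsurance on $396 = $79.20. Owner pays $79.20; OOP now $349.20. Plan pays $396 − $79.20 = $316.80.
#3 ($1,900): 20% coinsurance on $1,900 = $380. Cost to owner: $380. OOP to date $729.20. Plan pays $1,900 − $380 = $1,520.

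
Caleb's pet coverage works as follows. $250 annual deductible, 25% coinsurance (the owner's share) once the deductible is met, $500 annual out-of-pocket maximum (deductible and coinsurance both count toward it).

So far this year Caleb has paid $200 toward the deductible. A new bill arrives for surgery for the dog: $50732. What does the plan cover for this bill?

$50432

Remaining deductible: $250 − $200 = $50.
That leaves $50732 − $50 = $50682 for coinsurance.
25% of $50682 = $12670.50 falls to the owner.
Owner responsibility before any cap: $50 + $12670.50 = $12720.50.
Year-to-date out-of-pocket would reach $200 + $12720.50 = $12920.50, above the $500 maximum, so the owner pays only $500 − $200 = $300.
The plan picks up $50732 − $300 = $50432.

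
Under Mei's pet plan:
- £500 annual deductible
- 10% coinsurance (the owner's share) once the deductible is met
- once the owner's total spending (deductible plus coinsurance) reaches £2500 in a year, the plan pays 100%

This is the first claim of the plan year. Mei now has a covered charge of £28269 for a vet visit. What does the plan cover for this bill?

The full £500 deductible is still open; £500 of this bill applies to it.
That leaves £28269 − £500 = £27769 for coinsurance.
Coinsurance: £27769 × 10% = £2776.90.
That puts the owner's cost at £500 + £2776.90 = £3276.90 before any cap.
That would bring total out-of-pocket to £3276.90, past the £2500 cap. The owner is capped at £2500 − £0 = £2500 on this claim.
The plan picks up £28269 − £2500 = £25769.

£25769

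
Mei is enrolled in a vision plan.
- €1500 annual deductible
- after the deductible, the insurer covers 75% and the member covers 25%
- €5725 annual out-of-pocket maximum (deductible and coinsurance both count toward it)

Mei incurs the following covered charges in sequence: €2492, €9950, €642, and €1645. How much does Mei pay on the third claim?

Claim 1 — €2492: deductible takes €1500, €992 remains; member's 25% is €248. Cost to member: €1748. OOP to date €1748.
Claim 2 — €9950: deductible met; 25% of €9950 = €2487.50. Member pays €2487.50; OOP now €4235.50.
Claim 3 — €642: deductible already satisfied, so member's share is 25% × €642 = €160.50. Member owes €160.50 (running OOP €4396).

€160.50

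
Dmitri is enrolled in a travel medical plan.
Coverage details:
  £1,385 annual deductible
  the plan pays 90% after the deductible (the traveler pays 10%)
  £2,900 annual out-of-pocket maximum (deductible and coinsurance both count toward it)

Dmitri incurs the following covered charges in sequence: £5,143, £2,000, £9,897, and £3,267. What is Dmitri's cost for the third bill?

£939.20

Claim 1 (£5,143): £1,385 finishes the deductible; £3,758 goes to coinsurance; coinsurance £3,758 × 10% = £375.80. Cost to traveler: £1,760.80. OOP to date £1,760.80.
Claim 2 (£2,000): 10% coinsurance on £2,000 = £200. Traveler owes £200 (running OOP £1,960.80).
Claim 3 (£9,897): deductible already satisfied, so traveler's share is 10% × £9,897 = £989.70. OOP would hit £2,950.50 > £2,900, so the cap limits the traveler to £2,900 − £1,960.80 = £939.20.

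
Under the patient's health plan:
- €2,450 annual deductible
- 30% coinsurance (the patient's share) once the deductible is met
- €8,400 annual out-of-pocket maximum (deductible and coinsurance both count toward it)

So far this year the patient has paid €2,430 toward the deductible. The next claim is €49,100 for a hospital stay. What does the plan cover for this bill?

€43,130

€2,430 of the €2,450 deductible is already met, leaving €20.
After the €20 deductible portion, €49,100 − €20 = €49,080 is subject to coinsurance.
Coinsurance: €49,080 × 30% = €14,724.
Patient responsibility before any cap: €20 + €14,724 = €14,744.
Year-to-date out-of-pocket would reach €2,430 + €14,744 = €17,174, above the €8,400 maximum, so the patient pays only €8,400 − €2,430 = €5,970.
The plan picks up €49,100 − €5,970 = €43,130.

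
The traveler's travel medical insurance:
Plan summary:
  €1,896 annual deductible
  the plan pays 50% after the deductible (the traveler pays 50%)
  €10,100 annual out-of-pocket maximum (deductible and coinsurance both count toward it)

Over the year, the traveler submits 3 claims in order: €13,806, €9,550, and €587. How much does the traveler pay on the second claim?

€2,249

Bill 1, €13,806: €1,896 to deductible, leaving €11,910; 50% of €11,910 = €5,955. Traveler pays €7,851; OOP now €7,851.
Bill 2, €9,550: 50% coinsurance on €9,550 = €4,775. That would push OOP to €12,626, over the €10,100 cap, so traveler pays €10,100 − €7,851 = €2,249.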